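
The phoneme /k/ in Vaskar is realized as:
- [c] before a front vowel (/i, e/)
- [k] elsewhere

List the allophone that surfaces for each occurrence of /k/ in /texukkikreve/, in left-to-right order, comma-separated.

Occurrence 1 (position 5): no conditioning environment matches → elsewhere allophone [k].
Occurrence 2 (position 6): before a front vowel → [c].
Occurrence 3 (position 8): no conditioning environment matches → elsewhere allophone [k].

[k], [c], [k]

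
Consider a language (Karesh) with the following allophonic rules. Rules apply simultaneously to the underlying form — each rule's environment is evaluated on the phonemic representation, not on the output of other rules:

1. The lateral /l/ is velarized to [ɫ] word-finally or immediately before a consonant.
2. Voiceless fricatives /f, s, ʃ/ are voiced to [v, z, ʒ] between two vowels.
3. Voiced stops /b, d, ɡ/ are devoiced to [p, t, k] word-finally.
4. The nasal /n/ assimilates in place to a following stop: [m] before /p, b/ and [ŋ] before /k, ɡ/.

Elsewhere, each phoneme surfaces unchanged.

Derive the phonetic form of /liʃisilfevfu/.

/l/ (word-initial) is in the target of rule 1 but the environment (word-finally or immediately before a consonant) is not met → [l].
/i/ (between /l/ and /ʃ/): no rule targets it → [i].
/ʃ/ — between /i/ and /i/, between two vowels — surfaces as [ʒ] (rule 2).
/i/ — not in any rule's target class → [i].
/s/ meets the environment for rule 2 (between two vowels) → [z].
/i/ — not in any rule's target class → [i].
Rule 1 applies to /l/ (between /i/ and /f/: word-finally or immediately before a consonant) → [ɫ].
/f/ — between /l/ and /e/; rule 2 does not apply here → [f].
/e/ (between /f/ and /v/) is unaffected → [e].
/v/ (between /e/ and /f/) is unaffected → [v].
/f/ (between /v/ and /u/) fails the environment for rule 2, so it stays [f].
/u/ stays [u].

[liʒiziɫfevfu]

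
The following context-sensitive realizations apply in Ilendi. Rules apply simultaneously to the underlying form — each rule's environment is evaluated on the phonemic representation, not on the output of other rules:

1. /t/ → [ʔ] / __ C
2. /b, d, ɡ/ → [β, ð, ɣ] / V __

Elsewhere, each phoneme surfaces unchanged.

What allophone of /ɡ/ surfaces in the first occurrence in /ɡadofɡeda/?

[ɡ]

/ɡ/ (word-initial) is in the target of rule 2 but the environment (immediately after a vowel) is not met → [ɡ].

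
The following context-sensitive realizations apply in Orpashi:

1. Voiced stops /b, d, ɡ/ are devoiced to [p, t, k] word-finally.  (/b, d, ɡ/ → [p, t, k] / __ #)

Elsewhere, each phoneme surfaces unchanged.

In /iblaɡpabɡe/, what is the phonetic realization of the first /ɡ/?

/ɡ/ (between /a/ and /p/) is in the target of rule 1 but the environment (word-finally) is not met → [ɡ].

[ɡ]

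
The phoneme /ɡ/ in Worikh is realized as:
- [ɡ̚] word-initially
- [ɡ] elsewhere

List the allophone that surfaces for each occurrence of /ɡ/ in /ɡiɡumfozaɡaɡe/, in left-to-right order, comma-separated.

[ɡ̚], [ɡ], [ɡ], [ɡ]

Occurrence 1 (position 1): word-initially → [ɡ̚].
Occurrence 2 (position 3): no conditioning environment matches → elsewhere allophone [ɡ].
Occurrence 3 (position 10): no conditioning environment matches → elsewhere allophone [ɡ].
Occurrence 4 (position 12): no conditioning environment matches → elsewhere allophone [ɡ].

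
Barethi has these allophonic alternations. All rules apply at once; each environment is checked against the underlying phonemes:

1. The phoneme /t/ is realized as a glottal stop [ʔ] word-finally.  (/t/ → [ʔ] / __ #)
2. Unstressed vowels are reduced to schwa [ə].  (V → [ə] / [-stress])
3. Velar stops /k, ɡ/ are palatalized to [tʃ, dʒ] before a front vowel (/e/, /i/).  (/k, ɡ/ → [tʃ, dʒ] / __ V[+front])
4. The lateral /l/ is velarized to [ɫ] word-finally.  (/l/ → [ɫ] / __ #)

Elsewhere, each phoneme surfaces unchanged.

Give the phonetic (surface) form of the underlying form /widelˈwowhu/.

/w/ — not in any rule's target class → [w].
/i/ (between /w/ and /d/): in an unstressed syllable, so rule 2 applies → [ə].
/d/ — not in any rule's target class → [d].
/e/ — between /d/ and /l/, in an unstressed syllable — surfaces as [ə] (rule 2).
/l/ (between /e/ and /w/) fails the environment for rule 4, so it stays [l].
/w/ — not in any rule's target class → [w].
/o/ (between /w/ and /w/) fails the environment for rule 2, so it stays [o].
/w/ stays [w].
/h/ (between /w/ and /u/) is unaffected → [h].
/u/ — word-final, in an unstressed syllable — surfaces as [ə] (rule 2).

[wədəlˈwowhə]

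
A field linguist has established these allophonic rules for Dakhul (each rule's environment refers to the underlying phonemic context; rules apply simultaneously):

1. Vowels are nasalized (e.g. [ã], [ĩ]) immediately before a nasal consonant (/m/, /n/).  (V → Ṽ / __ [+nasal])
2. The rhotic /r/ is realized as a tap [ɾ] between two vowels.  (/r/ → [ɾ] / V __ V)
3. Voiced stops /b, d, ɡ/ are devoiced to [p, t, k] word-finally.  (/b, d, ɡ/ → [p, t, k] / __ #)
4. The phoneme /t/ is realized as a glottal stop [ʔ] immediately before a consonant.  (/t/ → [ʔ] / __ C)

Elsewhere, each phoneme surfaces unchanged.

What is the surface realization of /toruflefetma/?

[toɾuflefeʔma]

/t/ (word-initial) fails the environment for rule 4, so it stays [t].
/o/ (between /t/ and /r/) fails the environment for rule 1, so it stays [o].
/r/ meets the environment for rule 2 (between two vowels) → [ɾ].
/u/ (between /r/ and /f/) is in the target of rule 1 but the environment (before a nasal consonant) is not met → [u].
/f/ stays [f].
/l/ — not in any rule's target class → [l].
/e/ (between /l/ and /f/): rule 1 targets it, but not before a nasal consonant → unchanged [e].
/f/ stays [f].
/e/ (between /f/ and /t/) fails the environment for rule 1, so it stays [e].
Rule 4 applies to /t/ (between /e/ and /m/: immediately before a consonant) → [ʔ].
/m/ (between /t/ and /a/): no rule targets it → [m].
/a/ (word-final) fails the environment for rule 1, so it stays [a].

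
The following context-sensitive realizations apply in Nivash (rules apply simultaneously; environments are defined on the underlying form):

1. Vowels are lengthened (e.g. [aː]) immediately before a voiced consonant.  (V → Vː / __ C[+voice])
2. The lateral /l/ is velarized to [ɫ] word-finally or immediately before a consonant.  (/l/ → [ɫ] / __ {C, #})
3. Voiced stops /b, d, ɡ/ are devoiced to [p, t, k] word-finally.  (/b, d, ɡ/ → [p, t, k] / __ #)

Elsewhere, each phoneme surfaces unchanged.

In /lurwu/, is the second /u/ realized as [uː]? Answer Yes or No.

/u/ (word-final) is in the target of rule 1 but the environment (before a voiced consonant) is not met → [u].
The actual realization is [u], not [uː].

No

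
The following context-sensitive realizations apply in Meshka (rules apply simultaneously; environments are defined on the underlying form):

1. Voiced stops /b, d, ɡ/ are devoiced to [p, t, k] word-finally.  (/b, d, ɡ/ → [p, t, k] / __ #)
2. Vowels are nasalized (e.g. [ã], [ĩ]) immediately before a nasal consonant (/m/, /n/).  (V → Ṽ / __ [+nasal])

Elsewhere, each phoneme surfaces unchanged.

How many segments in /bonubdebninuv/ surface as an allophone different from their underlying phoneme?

2

Segments that undergo a rule: /o/ → [õ] (rule 2); /i/ → [ĩ] (rule 2).
All other segments surface unchanged.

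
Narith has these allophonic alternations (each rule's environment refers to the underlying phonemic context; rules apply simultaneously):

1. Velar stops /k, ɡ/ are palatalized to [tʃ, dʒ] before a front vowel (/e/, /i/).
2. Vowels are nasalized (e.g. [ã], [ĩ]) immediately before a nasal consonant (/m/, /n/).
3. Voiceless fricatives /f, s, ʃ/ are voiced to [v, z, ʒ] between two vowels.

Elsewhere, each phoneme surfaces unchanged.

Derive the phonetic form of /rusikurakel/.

[ruzikuratʃel]

/r/ — not in any rule's target class → [r].
/u/ — between /r/ and /s/; rule 2 does not apply here → [u].
/s/ (between /u/ and /i/) occurs between two vowels → [z] by rule 3.
/i/ — between /s/ and /k/; rule 2 does not apply here → [i].
/k/ (between /i/ and /u/) fails the environment for rule 1, so it stays [k].
/u/ — between /k/ and /r/; rule 2 does not apply here → [u].
/r/ — not in any rule's target class → [r].
/a/ — between /r/ and /k/; rule 2 does not apply here → [a].
Rule 1 applies to /k/ (between /a/ and /e/: before a front vowel) → [tʃ].
/e/ (between /k/ and /l/) is in the target of rule 2 but the environment (before a nasal consonant) is not met → [e].
/l/ (word-final): no rule targets it → [l].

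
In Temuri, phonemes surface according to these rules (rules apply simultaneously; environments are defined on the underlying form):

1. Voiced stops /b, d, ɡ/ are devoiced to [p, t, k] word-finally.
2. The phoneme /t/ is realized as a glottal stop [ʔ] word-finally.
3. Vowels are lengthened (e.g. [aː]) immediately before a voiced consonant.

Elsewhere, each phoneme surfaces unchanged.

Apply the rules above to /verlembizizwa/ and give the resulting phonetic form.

/v/ (word-initial): no rule targets it → [v].
Rule 3 applies to /e/ (between /v/ and /r/: before a voiced consonant) → [eː].
/r/ — not in any rule's target class → [r].
/l/ (between /r/ and /e/): no rule targets it → [l].
/e/ (between /l/ and /m/): before a voiced consonant, so rule 3 applies → [eː].
/m/ (between /e/ and /b/): no rule targets it → [m].
/b/ (between /m/ and /i/) is in the target of rule 1 but the environment (word-finally) is not met → [b].
/i/ — between /b/ and /z/, before a voiced consonant — surfaces as [iː] (rule 3).
/z/ (between /i/ and /i/): no rule targets it → [z].
/i/ (between /z/ and /z/) occurs before a voiced consonant → [iː] by rule 3.
/z/ stays [z].
/w/ — not in any rule's target class → [w].
/a/ — word-final; rule 3 does not apply here → [a].

[veːrleːmbiːziːzwa]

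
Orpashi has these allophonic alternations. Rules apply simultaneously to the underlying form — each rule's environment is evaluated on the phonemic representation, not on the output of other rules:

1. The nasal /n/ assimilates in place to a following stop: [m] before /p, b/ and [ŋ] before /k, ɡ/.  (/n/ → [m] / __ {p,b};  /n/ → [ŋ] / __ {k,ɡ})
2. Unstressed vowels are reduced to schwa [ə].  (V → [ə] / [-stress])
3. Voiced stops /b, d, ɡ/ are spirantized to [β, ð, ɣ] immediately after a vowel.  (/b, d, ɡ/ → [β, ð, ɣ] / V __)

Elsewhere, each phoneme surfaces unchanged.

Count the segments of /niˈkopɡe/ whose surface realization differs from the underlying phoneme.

Segments that undergo a rule: /i/ → [ə] (rule 2); /e/ → [ə] (rule 2).
All other segments surface unchanged.

2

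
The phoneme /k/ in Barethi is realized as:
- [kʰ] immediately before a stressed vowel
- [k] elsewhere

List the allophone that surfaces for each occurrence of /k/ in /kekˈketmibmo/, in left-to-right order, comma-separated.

[k], [k], [kʰ]

Occurrence 1 (position 1): no conditioning environment matches → elsewhere allophone [k].
Occurrence 2 (position 3): no conditioning environment matches → elsewhere allophone [k].
Occurrence 3 (position 4): immediately before a stressed vowel → [kʰ].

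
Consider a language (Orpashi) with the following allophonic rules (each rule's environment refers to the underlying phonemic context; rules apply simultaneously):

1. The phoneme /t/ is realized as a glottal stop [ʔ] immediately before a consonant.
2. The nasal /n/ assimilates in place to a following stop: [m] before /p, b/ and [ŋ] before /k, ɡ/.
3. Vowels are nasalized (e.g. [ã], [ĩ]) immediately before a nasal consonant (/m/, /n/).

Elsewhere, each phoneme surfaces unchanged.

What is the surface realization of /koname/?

[kõnãme]

/k/ (word-initial): no rule targets it → [k].
/o/ (between /k/ and /n/) occurs before a nasal consonant → [õ] by rule 3.
/n/ — between /o/ and /a/; rule 2 does not apply here → [n].
/a/ — between /n/ and /m/, before a nasal consonant — surfaces as [ã] (rule 3).
/m/ stays [m].
/e/ — word-final; rule 3 does not apply here → [e].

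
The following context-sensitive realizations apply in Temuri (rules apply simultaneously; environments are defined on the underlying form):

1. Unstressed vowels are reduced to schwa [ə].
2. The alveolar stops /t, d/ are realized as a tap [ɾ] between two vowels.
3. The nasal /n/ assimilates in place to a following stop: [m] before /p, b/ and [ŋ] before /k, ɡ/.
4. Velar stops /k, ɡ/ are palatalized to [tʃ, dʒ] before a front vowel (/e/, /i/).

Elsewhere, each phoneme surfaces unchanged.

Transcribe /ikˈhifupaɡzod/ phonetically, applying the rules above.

/i/ (word-initial) occurs in an unstressed syllable → [ə] by rule 1.
/k/ (between /i/ and /h/): rule 4 targets it, but not before a front vowel → unchanged [k].
/h/ (between /k/ and /i/): no rule targets it → [h].
/i/ (between /h/ and /f/) fails the environment for rule 1, so it stays [i].
/f/ — not in any rule's target class → [f].
/u/ (between /f/ and /p/) occurs in an unstressed syllable → [ə] by rule 1.
/p/ (between /u/ and /a/): no rule targets it → [p].
/a/ (between /p/ and /ɡ/) occurs in an unstressed syllable → [ə] by rule 1.
/ɡ/ (between /a/ and /z/): rule 4 targets it, but not before a front vowel → unchanged [ɡ].
/z/ stays [z].
/o/ meets the environment for rule 1 (in an unstressed syllable) → [ə].
/d/ — word-final; rule 2 does not apply here → [d].

[əkˈhifəpəɡzəd]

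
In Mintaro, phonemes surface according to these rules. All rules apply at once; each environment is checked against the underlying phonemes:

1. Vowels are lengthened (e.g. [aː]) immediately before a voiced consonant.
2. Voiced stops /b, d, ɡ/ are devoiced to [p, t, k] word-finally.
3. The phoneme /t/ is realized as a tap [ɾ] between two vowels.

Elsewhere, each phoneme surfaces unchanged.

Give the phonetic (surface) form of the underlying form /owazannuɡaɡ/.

/o/ meets the environment for rule 1 (before a voiced consonant) → [oː].
/w/ (between /o/ and /a/) is unaffected → [w].
/a/ — between /w/ and /z/, before a voiced consonant — surfaces as [aː] (rule 1).
/z/ — not in any rule's target class → [z].
/a/ (between /z/ and /n/) occurs before a voiced consonant → [aː] by rule 1.
/n/ (between /a/ and /n/): no rule targets it → [n].
/n/ stays [n].
/u/ (between /n/ and /ɡ/): before a voiced consonant, so rule 1 applies → [uː].
/ɡ/ (between /u/ and /a/) fails the environment for rule 2, so it stays [ɡ].
/a/ (between /ɡ/ and /ɡ/): before a voiced consonant, so rule 1 applies → [aː].
/ɡ/ (word-final): word-finally, so rule 2 applies → [k].

[oːwaːzaːnnuːɡaːk]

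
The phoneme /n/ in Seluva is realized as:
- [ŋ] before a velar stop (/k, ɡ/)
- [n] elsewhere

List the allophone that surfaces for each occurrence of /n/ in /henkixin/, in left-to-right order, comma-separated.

[ŋ], [n]

Occurrence 1 (position 3): before a velar stop → [ŋ].
Occurrence 2 (position 8): no conditioning environment matches → elsewhere allophone [n].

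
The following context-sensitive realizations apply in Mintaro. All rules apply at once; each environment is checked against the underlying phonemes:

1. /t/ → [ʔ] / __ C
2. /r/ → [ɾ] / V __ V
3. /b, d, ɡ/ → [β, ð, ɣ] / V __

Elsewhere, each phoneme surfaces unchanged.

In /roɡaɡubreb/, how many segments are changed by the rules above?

4

Segments that undergo a rule: /ɡ/ → [ɣ] (rule 3); /ɡ/ → [ɣ] (rule 3); /b/ → [β] (rule 3); /b/ → [β] (rule 3).
All other segments surface unchanged.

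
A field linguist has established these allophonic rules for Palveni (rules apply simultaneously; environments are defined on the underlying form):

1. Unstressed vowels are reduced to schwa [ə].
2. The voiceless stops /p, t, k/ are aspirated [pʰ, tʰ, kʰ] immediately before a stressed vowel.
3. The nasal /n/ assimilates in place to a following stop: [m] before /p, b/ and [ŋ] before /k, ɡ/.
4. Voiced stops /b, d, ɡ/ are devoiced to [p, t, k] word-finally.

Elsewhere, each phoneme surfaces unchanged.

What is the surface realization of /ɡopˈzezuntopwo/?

/ɡ/ (word-initial) is in the target of rule 4 but the environment (word-finally) is not met → [ɡ].
/o/ (between /ɡ/ and /p/) occurs in an unstressed syllable → [ə] by rule 1.
/p/ — between /o/ and /z/; rule 2 does not apply here → [p].
/z/ (between /p/ and /e/) is unaffected → [z].
/e/ (between /z/ and /z/) fails the environment for rule 1, so it stays [e].
/z/ (between /e/ and /u/) is unaffected → [z].
Rule 1 applies to /u/ (between /z/ and /n/: in an unstressed syllable) → [ə].
/n/ (between /u/ and /t/) is in the target of rule 3 but the environment (before a labial or velar stop) is not met → [n].
/t/ — between /n/ and /o/; rule 2 does not apply here → [t].
/o/ — between /t/ and /p/, in an unstressed syllable — surfaces as [ə] (rule 1).
/p/ (between /o/ and /w/) fails the environment for rule 2, so it stays [p].
/w/ stays [w].
/o/ meets the environment for rule 1 (in an unstressed syllable) → [ə].

[ɡəpˈzezəntəpwə]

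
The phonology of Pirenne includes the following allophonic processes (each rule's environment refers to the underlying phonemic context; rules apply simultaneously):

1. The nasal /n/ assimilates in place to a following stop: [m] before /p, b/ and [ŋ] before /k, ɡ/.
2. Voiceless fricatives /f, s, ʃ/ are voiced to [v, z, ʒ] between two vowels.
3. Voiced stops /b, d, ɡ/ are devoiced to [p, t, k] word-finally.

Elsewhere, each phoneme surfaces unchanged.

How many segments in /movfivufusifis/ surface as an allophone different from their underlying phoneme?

3

Segments that undergo a rule: /f/ → [v] (rule 2); /s/ → [z] (rule 2); /f/ → [v] (rule 2).
All other segments surface unchanged.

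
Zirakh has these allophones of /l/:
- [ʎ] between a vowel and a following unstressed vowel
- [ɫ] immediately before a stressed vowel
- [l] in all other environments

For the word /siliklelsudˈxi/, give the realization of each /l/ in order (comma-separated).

[ʎ], [l], [l]

Occurrence 1 (position 3): between a vowel and a following unstressed vowel → [ʎ].
Occurrence 2 (position 6): no conditioning environment matches → elsewhere allophone [l].
Occurrence 3 (position 8): no conditioning environment matches → elsewhere allophone [l].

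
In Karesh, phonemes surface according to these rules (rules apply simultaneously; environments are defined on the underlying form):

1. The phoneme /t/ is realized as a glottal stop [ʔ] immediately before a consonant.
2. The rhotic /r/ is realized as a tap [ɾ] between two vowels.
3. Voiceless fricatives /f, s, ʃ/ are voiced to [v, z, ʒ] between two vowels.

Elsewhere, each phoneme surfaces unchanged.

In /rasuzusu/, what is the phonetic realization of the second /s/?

/s/ meets the environment for rule 3 (between two vowels) → [z].

[z]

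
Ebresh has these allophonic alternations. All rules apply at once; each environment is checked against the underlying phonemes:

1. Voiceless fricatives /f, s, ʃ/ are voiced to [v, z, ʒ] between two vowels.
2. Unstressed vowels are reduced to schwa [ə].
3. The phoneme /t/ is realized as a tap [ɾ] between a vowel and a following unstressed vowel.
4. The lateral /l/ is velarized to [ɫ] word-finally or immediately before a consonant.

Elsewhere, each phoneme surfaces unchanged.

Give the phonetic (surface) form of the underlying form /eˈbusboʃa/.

[əˈbusbəʒə]

/e/ (word-initial): in an unstressed syllable, so rule 2 applies → [ə].
/b/ stays [b].
/u/ (between /b/ and /s/) is in the target of rule 2 but the environment (in an unstressed syllable) is not met → [u].
/s/ (between /u/ and /b/) fails the environment for rule 1, so it stays [s].
/b/ stays [b].
/o/ meets the environment for rule 2 (in an unstressed syllable) → [ə].
/ʃ/ (between /o/ and /a/) occurs between two vowels → [ʒ] by rule 1.
/a/ (word-final) occurs in an unstressed syllable → [ə] by rule 2.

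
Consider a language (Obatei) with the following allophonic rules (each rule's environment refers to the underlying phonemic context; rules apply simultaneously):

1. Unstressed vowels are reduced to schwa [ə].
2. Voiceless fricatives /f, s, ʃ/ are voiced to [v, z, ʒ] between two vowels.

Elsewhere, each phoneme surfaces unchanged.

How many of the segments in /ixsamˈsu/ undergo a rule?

2

Segments that undergo a rule: /i/ → [ə] (rule 1); /a/ → [ə] (rule 1).
All other segments surface unchanged.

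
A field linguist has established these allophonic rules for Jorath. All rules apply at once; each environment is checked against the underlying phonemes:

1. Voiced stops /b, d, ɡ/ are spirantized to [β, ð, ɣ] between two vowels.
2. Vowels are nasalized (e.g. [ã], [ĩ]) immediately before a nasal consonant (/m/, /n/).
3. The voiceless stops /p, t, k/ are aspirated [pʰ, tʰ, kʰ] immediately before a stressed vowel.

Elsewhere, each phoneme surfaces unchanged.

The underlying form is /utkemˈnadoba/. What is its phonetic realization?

[utkẽmˈnaðoβa]

/u/ (word-initial) fails the environment for rule 2, so it stays [u].
/t/ (between /u/ and /k/) fails the environment for rule 3, so it stays [t].
/k/ (between /t/ and /e/) is in the target of rule 3 but the environment (immediately before a stressed vowel) is not met → [k].
/e/ (between /k/ and /m/): before a nasal consonant, so rule 2 applies → [ẽ].
/a/ (between /n/ and /d/) fails the environment for rule 2, so it stays [a].
/d/ meets the environment for rule 1 (between two vowels) → [ð].
/o/ (between /d/ and /b/) is in the target of rule 2 but the environment (before a nasal consonant) is not met → [o].
/b/ (between /o/ and /a/): between two vowels, so rule 1 applies → [β].
/a/ (word-final) is in the target of rule 2 but the environment (before a nasal consonant) is not met → [a].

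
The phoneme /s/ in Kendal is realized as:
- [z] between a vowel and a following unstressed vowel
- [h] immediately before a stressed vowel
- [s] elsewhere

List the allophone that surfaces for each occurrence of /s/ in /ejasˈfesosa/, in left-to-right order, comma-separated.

Occurrence 1 (position 4): no conditioning environment matches → elsewhere allophone [s].
Occurrence 2 (position 7): between a vowel and a following unstressed vowel → [z].
Occurrence 3 (position 9): between a vowel and a following unstressed vowel → [z].

[s], [z], [z]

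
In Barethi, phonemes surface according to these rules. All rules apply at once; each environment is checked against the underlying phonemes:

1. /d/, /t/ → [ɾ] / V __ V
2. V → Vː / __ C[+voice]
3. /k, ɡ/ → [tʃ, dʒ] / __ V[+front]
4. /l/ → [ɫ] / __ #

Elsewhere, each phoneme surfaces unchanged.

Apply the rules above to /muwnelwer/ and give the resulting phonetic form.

/m/ stays [m].
/u/ (between /m/ and /w/) occurs before a voiced consonant → [uː] by rule 2.
/w/ (between /u/ and /n/) is unaffected → [w].
/n/ (between /w/ and /e/) is unaffected → [n].
/e/ (between /n/ and /l/): before a voiced consonant, so rule 2 applies → [eː].
/l/ (between /e/ and /w/): rule 4 targets it, but not word-finally → unchanged [l].
/w/ (between /l/ and /e/): no rule targets it → [w].
/e/ (between /w/ and /r/) occurs before a voiced consonant → [eː] by rule 2.
/r/ — not in any rule's target class → [r].

[muːwneːlweːr]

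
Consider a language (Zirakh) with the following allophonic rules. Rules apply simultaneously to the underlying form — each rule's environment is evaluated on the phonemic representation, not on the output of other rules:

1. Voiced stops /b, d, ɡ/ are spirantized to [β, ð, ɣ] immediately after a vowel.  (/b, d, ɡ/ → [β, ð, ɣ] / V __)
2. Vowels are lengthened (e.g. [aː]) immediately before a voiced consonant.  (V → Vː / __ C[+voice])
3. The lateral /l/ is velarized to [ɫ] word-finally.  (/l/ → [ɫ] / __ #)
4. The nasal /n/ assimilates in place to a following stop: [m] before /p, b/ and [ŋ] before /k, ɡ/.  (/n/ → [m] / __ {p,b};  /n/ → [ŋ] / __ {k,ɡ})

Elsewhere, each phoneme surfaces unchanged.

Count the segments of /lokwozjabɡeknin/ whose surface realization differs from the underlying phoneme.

4

Segments that undergo a rule: /o/ → [oː] (rule 2); /a/ → [aː] (rule 2); /b/ → [β] (rule 1); /i/ → [iː] (rule 2).
All other segments surface unchanged.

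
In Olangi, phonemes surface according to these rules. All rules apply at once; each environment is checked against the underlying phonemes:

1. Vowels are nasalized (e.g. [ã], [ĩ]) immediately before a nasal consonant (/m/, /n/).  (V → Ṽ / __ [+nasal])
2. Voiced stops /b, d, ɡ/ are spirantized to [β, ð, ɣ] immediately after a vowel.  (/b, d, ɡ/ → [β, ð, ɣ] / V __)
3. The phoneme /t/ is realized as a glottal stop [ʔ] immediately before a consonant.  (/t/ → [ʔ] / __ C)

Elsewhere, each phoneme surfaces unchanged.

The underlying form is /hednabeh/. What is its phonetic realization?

[heðnaβeh]

/h/ — not in any rule's target class → [h].
/e/ (between /h/ and /d/): rule 1 targets it, but not before a nasal consonant → unchanged [e].
/d/ (between /e/ and /n/) occurs immediately after a vowel → [ð] by rule 2.
/n/ stays [n].
/a/ (between /n/ and /b/) is in the target of rule 1 but the environment (before a nasal consonant) is not met → [a].
/b/ (between /a/ and /e/) occurs immediately after a vowel → [β] by rule 2.
/e/ (between /b/ and /h/) is in the target of rule 1 but the environment (before a nasal consonant) is not met → [e].
/h/ (word-final) is unaffected → [h].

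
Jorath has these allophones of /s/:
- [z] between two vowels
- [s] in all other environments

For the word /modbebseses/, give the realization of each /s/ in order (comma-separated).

[s], [z], [s]

Occurrence 1 (position 7): no conditioning environment matches → elsewhere allophone [s].
Occurrence 2 (position 9): between two vowels → [z].
Occurrence 3 (position 11): no conditioning environment matches → elsewhere allophone [s].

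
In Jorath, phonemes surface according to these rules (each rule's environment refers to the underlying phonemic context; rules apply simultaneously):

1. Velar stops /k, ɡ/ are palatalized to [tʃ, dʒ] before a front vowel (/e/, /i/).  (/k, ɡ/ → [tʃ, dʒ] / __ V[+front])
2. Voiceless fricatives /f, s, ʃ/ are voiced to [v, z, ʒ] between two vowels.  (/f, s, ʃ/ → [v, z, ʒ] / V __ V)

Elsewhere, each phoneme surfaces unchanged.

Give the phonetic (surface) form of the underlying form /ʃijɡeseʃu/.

[ʃijdʒezeʒu]

/ʃ/ (word-initial) fails the environment for rule 2, so it stays [ʃ].
/i/ — not in any rule's target class → [i].
/j/ stays [j].
/ɡ/ (between /j/ and /e/): before a front vowel, so rule 1 applies → [dʒ].
/e/ — not in any rule's target class → [e].
/s/ (between /e/ and /e/): between two vowels, so rule 2 applies → [z].
/e/ (between /s/ and /ʃ/) is unaffected → [e].
/ʃ/ — between /e/ and /u/, between two vowels — surfaces as [ʒ] (rule 2).
/u/ — not in any rule's target class → [u].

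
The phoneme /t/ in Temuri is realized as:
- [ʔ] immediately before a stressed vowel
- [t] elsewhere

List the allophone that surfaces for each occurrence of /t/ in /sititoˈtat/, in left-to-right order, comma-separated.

Occurrence 1 (position 3): no conditioning environment matches → elsewhere allophone [t].
Occurrence 2 (position 5): no conditioning environment matches → elsewhere allophone [t].
Occurrence 3 (position 7): immediately before a stressed vowel → [ʔ].
Occurrence 4 (position 9): no conditioning environment matches → elsewhere allophone [t].

[t], [t], [ʔ], [t]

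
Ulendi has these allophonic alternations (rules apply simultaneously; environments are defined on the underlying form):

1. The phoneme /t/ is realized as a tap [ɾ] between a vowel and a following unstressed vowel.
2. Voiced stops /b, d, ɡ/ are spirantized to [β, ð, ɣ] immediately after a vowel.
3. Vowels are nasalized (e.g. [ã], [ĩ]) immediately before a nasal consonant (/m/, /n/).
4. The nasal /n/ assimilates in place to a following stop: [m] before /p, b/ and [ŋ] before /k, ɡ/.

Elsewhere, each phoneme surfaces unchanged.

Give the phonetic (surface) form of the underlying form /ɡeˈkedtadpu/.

[ɡeˈkeðtaðpu]

/ɡ/ — word-initial; rule 2 does not apply here → [ɡ].
/e/ (between /ɡ/ and /k/): rule 3 targets it, but not before a nasal consonant → unchanged [e].
/k/ (between /e/ and /e/): no rule targets it → [k].
/e/ (between /k/ and /d/): rule 3 targets it, but not before a nasal consonant → unchanged [e].
/d/ (between /e/ and /t/) occurs immediately after a vowel → [ð] by rule 2.
/t/ — between /d/ and /a/; rule 1 does not apply here → [t].
/a/ — between /t/ and /d/; rule 3 does not apply here → [a].
/d/ (between /a/ and /p/): immediately after a vowel, so rule 2 applies → [ð].
/p/ stays [p].
/u/ (word-final): rule 3 targets it, but not before a nasal consonant → unchanged [u].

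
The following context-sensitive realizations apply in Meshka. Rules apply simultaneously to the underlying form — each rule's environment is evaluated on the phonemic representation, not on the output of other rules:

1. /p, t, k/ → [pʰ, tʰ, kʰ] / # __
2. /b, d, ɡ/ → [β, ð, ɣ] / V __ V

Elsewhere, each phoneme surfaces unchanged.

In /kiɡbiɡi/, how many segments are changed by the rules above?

Segments that undergo a rule: /k/ → [kʰ] (rule 1); /ɡ/ → [ɣ] (rule 2).
All other segments surface unchanged.

2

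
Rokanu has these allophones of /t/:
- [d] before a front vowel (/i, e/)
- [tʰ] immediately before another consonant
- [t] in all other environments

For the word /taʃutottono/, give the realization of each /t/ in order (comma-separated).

[t], [t], [tʰ], [t]

Occurrence 1 (position 1): no conditioning environment matches → elsewhere allophone [t].
Occurrence 2 (position 5): no conditioning environment matches → elsewhere allophone [t].
Occurrence 3 (position 7): immediately before another consonant → [tʰ].
Occurrence 4 (position 8): no conditioning environment matches → elsewhere allophone [t].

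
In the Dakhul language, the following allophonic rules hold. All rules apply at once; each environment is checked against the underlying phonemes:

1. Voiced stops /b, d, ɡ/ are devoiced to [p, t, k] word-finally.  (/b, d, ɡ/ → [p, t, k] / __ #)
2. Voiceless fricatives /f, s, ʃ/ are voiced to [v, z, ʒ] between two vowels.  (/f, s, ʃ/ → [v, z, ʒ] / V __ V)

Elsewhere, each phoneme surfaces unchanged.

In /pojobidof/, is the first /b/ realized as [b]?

Yes

/b/ — between /o/ and /i/; rule 1 does not apply here → [b].
The actual realization is [b], which matches [b].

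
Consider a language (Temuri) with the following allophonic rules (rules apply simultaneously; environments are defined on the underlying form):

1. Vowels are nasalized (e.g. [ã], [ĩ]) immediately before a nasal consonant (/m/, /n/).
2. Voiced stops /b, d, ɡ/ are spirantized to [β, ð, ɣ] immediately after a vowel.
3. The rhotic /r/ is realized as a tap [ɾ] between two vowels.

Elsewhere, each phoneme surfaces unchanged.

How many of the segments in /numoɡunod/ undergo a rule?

Segments that undergo a rule: /u/ → [ũ] (rule 1); /ɡ/ → [ɣ] (rule 2); /u/ → [ũ] (rule 1); /d/ → [ð] (rule 2).
All other segments surface unchanged.

4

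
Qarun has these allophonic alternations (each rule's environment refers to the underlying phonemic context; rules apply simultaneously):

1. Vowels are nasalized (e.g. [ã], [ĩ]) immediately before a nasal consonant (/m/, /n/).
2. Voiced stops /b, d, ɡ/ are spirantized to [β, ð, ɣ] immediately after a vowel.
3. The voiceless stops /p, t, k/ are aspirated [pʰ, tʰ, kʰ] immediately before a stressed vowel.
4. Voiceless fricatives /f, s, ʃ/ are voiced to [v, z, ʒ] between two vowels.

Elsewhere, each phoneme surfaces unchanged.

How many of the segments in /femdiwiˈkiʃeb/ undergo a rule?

4

Segments that undergo a rule: /e/ → [ẽ] (rule 1); /k/ → [kʰ] (rule 3); /ʃ/ → [ʒ] (rule 4); /b/ → [β] (rule 2).
All other segments surface unchanged.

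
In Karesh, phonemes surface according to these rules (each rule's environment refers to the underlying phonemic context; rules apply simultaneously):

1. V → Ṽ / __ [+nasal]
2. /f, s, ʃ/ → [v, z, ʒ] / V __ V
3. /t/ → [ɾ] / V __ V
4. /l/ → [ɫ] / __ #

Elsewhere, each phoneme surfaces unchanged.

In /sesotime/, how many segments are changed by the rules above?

3

Segments that undergo a rule: /s/ → [z] (rule 2); /t/ → [ɾ] (rule 3); /i/ → [ĩ] (rule 1).
All other segments surface unchanged.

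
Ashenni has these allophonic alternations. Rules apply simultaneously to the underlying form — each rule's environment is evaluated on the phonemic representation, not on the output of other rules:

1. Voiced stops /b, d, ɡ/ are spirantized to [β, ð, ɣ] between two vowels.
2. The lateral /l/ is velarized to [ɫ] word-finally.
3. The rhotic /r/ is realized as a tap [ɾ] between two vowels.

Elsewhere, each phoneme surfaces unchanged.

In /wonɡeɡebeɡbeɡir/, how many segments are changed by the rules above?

Segments that undergo a rule: /ɡ/ → [ɣ] (rule 1); /b/ → [β] (rule 1); /ɡ/ → [ɣ] (rule 1).
All other segments surface unchanged.

3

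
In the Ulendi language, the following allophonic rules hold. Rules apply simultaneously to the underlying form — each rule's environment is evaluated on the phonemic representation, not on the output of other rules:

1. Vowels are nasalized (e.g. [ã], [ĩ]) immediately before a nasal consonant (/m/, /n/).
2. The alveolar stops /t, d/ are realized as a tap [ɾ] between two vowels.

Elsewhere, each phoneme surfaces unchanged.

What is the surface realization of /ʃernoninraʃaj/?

/ʃ/ (word-initial) is unaffected → [ʃ].
/e/ (between /ʃ/ and /r/): rule 1 targets it, but not before a nasal consonant → unchanged [e].
/r/ (between /e/ and /n/): no rule targets it → [r].
/n/ — not in any rule's target class → [n].
/o/ meets the environment for rule 1 (before a nasal consonant) → [õ].
/n/ — not in any rule's target class → [n].
Rule 1 applies to /i/ (between /n/ and /n/: before a nasal consonant) → [ĩ].
/n/ (between /i/ and /r/) is unaffected → [n].
/r/ — not in any rule's target class → [r].
/a/ (between /r/ and /ʃ/) fails the environment for rule 1, so it stays [a].
/ʃ/ — not in any rule's target class → [ʃ].
/a/ (between /ʃ/ and /j/) is in the target of rule 1 but the environment (before a nasal consonant) is not met → [a].
/j/ — not in any rule's target class → [j].

[ʃernõnĩnraʃaj]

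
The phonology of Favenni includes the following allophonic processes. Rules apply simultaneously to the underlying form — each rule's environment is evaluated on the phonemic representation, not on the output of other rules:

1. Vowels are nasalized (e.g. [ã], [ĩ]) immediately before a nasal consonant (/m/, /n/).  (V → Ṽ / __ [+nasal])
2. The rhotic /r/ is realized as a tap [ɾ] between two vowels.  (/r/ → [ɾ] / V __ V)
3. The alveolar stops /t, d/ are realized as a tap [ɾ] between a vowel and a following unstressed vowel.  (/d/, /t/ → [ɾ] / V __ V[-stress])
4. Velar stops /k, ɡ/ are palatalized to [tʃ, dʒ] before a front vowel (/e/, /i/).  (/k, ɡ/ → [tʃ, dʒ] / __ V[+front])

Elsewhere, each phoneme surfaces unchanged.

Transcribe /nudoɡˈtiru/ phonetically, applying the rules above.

[nuɾoɡˈtiɾu]

/n/ — not in any rule's target class → [n].
/u/ (between /n/ and /d/) fails the environment for rule 1, so it stays [u].
/d/ (between /u/ and /o/): between a vowel and a following unstressed vowel, so rule 3 applies → [ɾ].
/o/ — between /d/ and /ɡ/; rule 1 does not apply here → [o].
/ɡ/ (between /o/ and /t/) is in the target of rule 4 but the environment (before a front vowel) is not met → [ɡ].
/t/ (between /ɡ/ and /i/) fails the environment for rule 3, so it stays [t].
/i/ — between /t/ and /r/; rule 1 does not apply here → [i].
/r/ meets the environment for rule 2 (between two vowels) → [ɾ].
/u/ (word-final) is in the target of rule 1 but the environment (before a nasal consonant) is not met → [u].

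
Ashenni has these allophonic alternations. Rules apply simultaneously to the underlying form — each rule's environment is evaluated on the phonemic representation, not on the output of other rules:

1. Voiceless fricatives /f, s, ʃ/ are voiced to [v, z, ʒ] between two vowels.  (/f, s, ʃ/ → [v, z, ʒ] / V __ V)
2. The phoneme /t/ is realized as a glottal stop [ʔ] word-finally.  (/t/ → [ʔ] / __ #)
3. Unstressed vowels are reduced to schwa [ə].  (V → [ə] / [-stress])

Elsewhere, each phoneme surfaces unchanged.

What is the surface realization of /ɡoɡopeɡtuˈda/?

[ɡəɡəpəɡtəˈda]

/ɡ/ (word-initial) is unaffected → [ɡ].
/o/ meets the environment for rule 3 (in an unstressed syllable) → [ə].
/ɡ/ — not in any rule's target class → [ɡ].
/o/ meets the environment for rule 3 (in an unstressed syllable) → [ə].
/p/ — not in any rule's target class → [p].
/e/ (between /p/ and /ɡ/) occurs in an unstressed syllable → [ə] by rule 3.
/ɡ/ stays [ɡ].
/t/ (between /ɡ/ and /u/): rule 2 targets it, but not word-finally → unchanged [t].
/u/ — between /t/ and /d/, in an unstressed syllable — surfaces as [ə] (rule 3).
/d/ — not in any rule's target class → [d].
/a/ (word-final) fails the environment for rule 3, so it stays [a].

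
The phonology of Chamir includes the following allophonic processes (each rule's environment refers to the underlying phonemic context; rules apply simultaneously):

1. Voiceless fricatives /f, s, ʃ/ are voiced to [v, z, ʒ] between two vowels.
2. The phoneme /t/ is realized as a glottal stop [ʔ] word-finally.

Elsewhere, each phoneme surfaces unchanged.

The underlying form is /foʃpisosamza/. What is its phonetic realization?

[foʃpizozamza]

/f/ — word-initial; rule 1 does not apply here → [f].
/o/ (between /f/ and /ʃ/) is unaffected → [o].
/ʃ/ — between /o/ and /p/; rule 1 does not apply here → [ʃ].
/p/ (between /ʃ/ and /i/) is unaffected → [p].
/i/ — not in any rule's target class → [i].
/s/ — between /i/ and /o/, between two vowels — surfaces as [z] (rule 1).
/o/ stays [o].
/s/ (between /o/ and /a/) occurs between two vowels → [z] by rule 1.
/a/ (between /s/ and /m/) is unaffected → [a].
/m/ stays [m].
/z/ (between /m/ and /a/): no rule targets it → [z].
/a/ (word-final): no rule targets it → [a].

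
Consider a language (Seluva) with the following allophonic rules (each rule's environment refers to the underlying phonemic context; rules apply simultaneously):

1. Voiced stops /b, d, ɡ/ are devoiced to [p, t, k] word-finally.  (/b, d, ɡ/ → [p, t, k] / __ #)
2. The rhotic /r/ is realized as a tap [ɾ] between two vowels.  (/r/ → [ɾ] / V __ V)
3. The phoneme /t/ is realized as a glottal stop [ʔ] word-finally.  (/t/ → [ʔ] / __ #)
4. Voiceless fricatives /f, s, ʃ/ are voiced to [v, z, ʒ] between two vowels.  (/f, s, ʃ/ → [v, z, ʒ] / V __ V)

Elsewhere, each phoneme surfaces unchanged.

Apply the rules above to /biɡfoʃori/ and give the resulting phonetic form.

/b/ (word-initial) fails the environment for rule 1, so it stays [b].
/i/ (between /b/ and /ɡ/): no rule targets it → [i].
/ɡ/ (between /i/ and /f/) is in the target of rule 1 but the environment (word-finally) is not met → [ɡ].
/f/ (between /ɡ/ and /o/) is in the target of rule 4 but the environment (between two vowels) is not met → [f].
/o/ stays [o].
Rule 4 applies to /ʃ/ (between /o/ and /o/: between two vowels) → [ʒ].
/o/ — not in any rule's target class → [o].
Rule 2 applies to /r/ (between /o/ and /i/: between two vowels) → [ɾ].
/i/ — not in any rule's target class → [i].

[biɡfoʒoɾi]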